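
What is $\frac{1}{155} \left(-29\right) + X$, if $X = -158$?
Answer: $- \frac{24519}{155} \approx -158.19$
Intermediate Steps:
$\frac{1}{155} \left(-29\right) + X = \frac{1}{155} \left(-29\right) - 158 = - \frac{29}{155} - 158 = - \frac{24519}{155}$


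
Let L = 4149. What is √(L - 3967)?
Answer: √182 ≈ 13.491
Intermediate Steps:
√(L - 3967) = √(4149 - 3967) = √182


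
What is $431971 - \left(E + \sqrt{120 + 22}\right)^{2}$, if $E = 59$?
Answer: $428348 - 118 \sqrt{142} \approx 4.2694 \cdot 10^{5}$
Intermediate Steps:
$431971 - \left(E + \sqrt{120 + 22}\right)^{2} = 431971 - \left(59 + \sqrt{120 + 22}\right)^{2} = 431971 - \left(59 + \sqrt{142}\right)^{2}$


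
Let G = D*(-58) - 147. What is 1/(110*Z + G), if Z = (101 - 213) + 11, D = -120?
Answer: -1/4297 ≈ -0.00023272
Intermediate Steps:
G = 6813 (G = -120*(-58) - 147 = 6960 - 147 = 6813)
Z = -101 (Z = -112 + 11 = -101)
1/(110*Z + G) = 1/(110*(-101) + 6813) = 1/(-11110 + 6813) = 1/(-4297) = -1/4297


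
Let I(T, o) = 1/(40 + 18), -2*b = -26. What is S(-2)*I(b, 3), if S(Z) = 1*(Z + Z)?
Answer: -2/29 ≈ -0.068966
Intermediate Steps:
S(Z) = 2*Z (S(Z) = 1*(2*Z) = 2*Z)
b = 13 (b = -½*(-26) = 13)
I(T, o) = 1/58
S(-2)*I(b, 3) = (2*(-2))*(1/58) = -4*1/58 = -2/29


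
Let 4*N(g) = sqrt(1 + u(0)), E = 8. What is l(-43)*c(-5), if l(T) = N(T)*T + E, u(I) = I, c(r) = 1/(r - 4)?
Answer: 11/36 ≈ 0.30556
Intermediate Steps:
c(r) = 1/(-4 + r)
N(g) = 1/4 (N(g) = sqrt(1 + 0)/4 = sqrt(1)/4 = (1/4)*1 = 1/4)
l(T) = 8 + T/4 (l(T) = T/4 + 8 = 8 + T/4)
l(-43)*c(-5) = (8 + (1/4)*(-43))/(-4 - 5) = (8 - 43/4)/(-9) = -11/4*(-1/9) = 11/36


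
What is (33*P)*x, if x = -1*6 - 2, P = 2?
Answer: -528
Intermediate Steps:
x = -8 (x = -6 - 2 = -8)
(33*P)*x = (33*2)*(-8) = 66*(-8) = -528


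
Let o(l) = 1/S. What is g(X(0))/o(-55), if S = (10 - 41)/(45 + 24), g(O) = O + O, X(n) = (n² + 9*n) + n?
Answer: 0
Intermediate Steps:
X(n) = n² + 10*n
g(O) = 2*O
S = -31/69 ≈ -0.44928
o(l) = -69/31 (o(l) = 1/(-31/69) = -69/31)
g(X(0))/o(-55) = (2*(0*(10 + 0)))/(-69/31) = (2*(0*10))*(-31/69) = (2*0)*(-31/69) = 0*(-31/69) = 0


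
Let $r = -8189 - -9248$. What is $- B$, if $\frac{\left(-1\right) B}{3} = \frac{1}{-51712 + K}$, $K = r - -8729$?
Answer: $- \frac{3}{41924} \approx -7.1558 \cdot 10^{-5}$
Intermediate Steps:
$r = 1059$ ($r = -8189 + 9248 = 1059$)
$K = 9788$ ($K = 1059 - -8729 = 1059 + 8729 = 9788$)
$B = \frac{3}{41924}$ ($B = - \frac{3}{-51712 + 9788} = - \frac{3}{-41924} = \left(-3\right) \left(- \frac{1}{41924}\right) = \frac{3}{41924} \approx 7.1558 \cdot 10^{-5}$)
$- B = \left(-1\right) \frac{3}{41924} = - \frac{3}{41924}$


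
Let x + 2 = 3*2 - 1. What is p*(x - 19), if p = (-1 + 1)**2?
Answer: 0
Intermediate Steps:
p = 0 (p = 0**2 = 0)
x = 3 (x = -2 + (3*2 - 1) = -2 + (6 - 1) = -2 + 5 = 3)
p*(x - 19) = 0*(3 - 19) = 0*(-16) = 0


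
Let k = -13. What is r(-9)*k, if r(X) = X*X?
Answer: -1053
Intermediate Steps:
r(X) = X**2
r(-9)*k = (-9)**2*(-13) = 81*(-13) = -1053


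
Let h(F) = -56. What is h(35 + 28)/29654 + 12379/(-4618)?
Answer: -183672737/68471086 ≈ -2.6825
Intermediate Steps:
h(35 + 28)/29654 + 12379/(-4618) = -56/29654 + 12379/(-4618) = -56*1/29654 + 12379*(-1/4618) = -28/14827 - 12379/4618 = -183672737/68471086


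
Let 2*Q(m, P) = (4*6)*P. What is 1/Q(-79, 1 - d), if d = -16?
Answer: 1/204 ≈ 0.0049020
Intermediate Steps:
Q(m, P) = 12*P (Q(m, P) = ((4*6)*P)/2 = (24*P)/2 = 12*P)
1/Q(-79, 1 - d) = 1/(12*(1 - 1*(-16))) = 1/(12*(1 + 16)) = 1/(12*17) = 1/204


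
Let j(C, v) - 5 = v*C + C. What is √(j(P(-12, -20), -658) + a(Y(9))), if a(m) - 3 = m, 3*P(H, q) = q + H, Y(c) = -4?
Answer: 2*√1753 ≈ 83.738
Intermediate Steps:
P(H, q) = H/3 + q/3 (P(H, q) = (q + H)/3 = (H + q)/3 = H/3 + q/3)
j(C, v) = 5 + C + C*v (j(C, v) = 5 + (v*C + C) = 5 + (C*v + C) = 5 + (C + C*v) = 5 + C + C*v)
a(m) = 3 + m
√(j(P(-12, -20), -658) + a(Y(9))) = √((5 + ((⅓)*(-12) + (⅓)*(-20)) + ((⅓)*(-12) + (⅓)*(-20))*(-658)) + (3 - 4)) = √((5 + (-4 - 20/3) + (-4 - 20/3)*(-658)) - 1) = √((5 - 32/3 - 32/3*(-658)) - 1) = √((5 - 32/3 + 21056/3) - 1) = √(7013 - 1) = √7012 = 2*√1753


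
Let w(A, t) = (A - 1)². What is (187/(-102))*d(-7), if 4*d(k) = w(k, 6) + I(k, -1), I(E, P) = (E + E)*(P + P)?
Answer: -253/6 ≈ -42.167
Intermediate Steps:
I(E, P) = 4*E*P (I(E, P) = (2*E)*(2*P) = 4*E*P)
w(A, t) = (-1 + A)²
d(k) = -k + (-1 + k)²/4 (d(k) = ((-1 + k)² + 4*k*(-1))/4 = ((-1 + k)² - 4*k)/4 = -k + (-1 + k)²/4)
(187/(-102))*d(-7) = (187/(-102))*(-1*(-7) + (-1 - 7)²/4) = (-1/102*187)*(7 + (¼)*(-8)²) = -11*(7 + (¼)*64)/6 = -11*(7 + 16)/6 = -11/6*23 = -253/6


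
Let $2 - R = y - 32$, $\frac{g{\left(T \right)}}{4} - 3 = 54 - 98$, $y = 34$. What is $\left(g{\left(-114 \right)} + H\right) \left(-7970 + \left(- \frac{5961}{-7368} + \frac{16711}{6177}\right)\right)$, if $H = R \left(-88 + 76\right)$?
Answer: $\frac{4955147607725}{3792678} \approx 1.3065 \cdot 10^{6}$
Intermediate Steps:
$g{\left(T \right)} = -164$ ($g{\left(T \right)} = 12 + 4 \left(54 - 98\right) = 12 + 4 \left(-44\right) = 12 - 176 = -164$)
$R = 0$ ($R = 2 - \left(34 - 32\right) = 2 - 2 = 0$)
$H = 0$ ($H = 0 \left(-88 + 76\right) = 0 \left(-12\right) = 0$)
$\left(g{\left(-114 \right)} + H\right) \left(-7970 + \left(- \frac{5961}{-7368} + \frac{16711}{6177}\right)\right) = \left(-164 + 0\right) \left(-7970 + \left(- \frac{5961}{-7368} + \frac{16711}{6177}\right)\right) = - 164 \left(-7970 + \left(\left(-5961\right) \left(- \frac{1}{7368}\right) + 16711 \cdot \frac{1}{6177}\right)\right) = - 164 \left(-7970 + \left(\frac{1987}{2456} + \frac{16711}{6177}\right)\right) = - 164 \left(-7970 + \frac{53315915}{15170712}\right) = \left(-164\right) \left(- \frac{120857258725}{15170712}\right) = \frac{4955147607725}{3792678}$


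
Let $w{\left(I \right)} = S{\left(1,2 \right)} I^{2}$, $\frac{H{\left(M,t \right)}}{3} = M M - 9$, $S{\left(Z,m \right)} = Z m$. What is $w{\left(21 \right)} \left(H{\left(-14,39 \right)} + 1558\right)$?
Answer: $1868958$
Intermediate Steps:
$H{\left(M,t \right)} = -27 + 3 M^{2}$ ($H{\left(M,t \right)} = 3 \left(M M - 9\right) = 3 \left(M^{2} - 9\right) = 3 \left(-9 + M^{2}\right) = -27 + 3 M^{2}$)
$w{\left(I \right)} = 2 I^{2}$ ($w{\left(I \right)} = 1 \cdot 2 I^{2} = 2 I^{2}$)
$w{\left(21 \right)} \left(H{\left(-14,39 \right)} + 1558\right) = 2 \cdot 21^{2} \left(\left(-27 + 3 \left(-14\right)^{2}\right) + 1558\right) = 2 \cdot 441 \left(\left(-27 + 3 \cdot 196\right) + 1558\right) = 882 \left(\left(-27 + 588\right) + 1558\right) = 882 \left(561 + 1558\right) = 882 \cdot 2119 = 1868958$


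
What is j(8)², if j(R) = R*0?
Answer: 0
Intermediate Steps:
j(R) = 0
j(8)² = 0² = 0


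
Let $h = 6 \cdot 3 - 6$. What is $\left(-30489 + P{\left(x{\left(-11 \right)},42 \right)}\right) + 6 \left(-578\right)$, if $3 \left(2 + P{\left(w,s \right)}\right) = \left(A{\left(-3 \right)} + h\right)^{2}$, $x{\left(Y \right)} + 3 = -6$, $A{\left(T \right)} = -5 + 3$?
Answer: $- \frac{101777}{3} \approx -33926.0$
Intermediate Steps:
$h = 12$ ($h = 18 - 6 = 12$)
$A{\left(T \right)} = -2$
$x{\left(Y \right)} = -9$ ($x{\left(Y \right)} = -3 - 6 = -9$)
$P{\left(w,s \right)} = \frac{94}{3}$ ($P{\left(w,s \right)} = -2 + \frac{\left(-2 + 12\right)^{2}}{3} = -2 + \frac{10^{2}}{3} = -2 + \frac{1}{3} \cdot 100 = -2 + \frac{100}{3} = \frac{94}{3}$)
$\left(-30489 + P{\left(x{\left(-11 \right)},42 \right)}\right) + 6 \left(-578\right) = \left(-30489 + \frac{94}{3}\right) + 6 \left(-578\right) = - \frac{91373}{3} - 3468 = - \frac{101777}{3}$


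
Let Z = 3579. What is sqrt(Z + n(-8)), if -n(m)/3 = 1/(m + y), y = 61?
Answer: 6*sqrt(279257)/53 ≈ 59.824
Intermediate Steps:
n(m) = -3/(61 + m) (n(m) = -3/(m + 61) = -3/(61 + m))
sqrt(Z + n(-8)) = sqrt(3579 - 3/(61 - 8)) = sqrt(3579 - 3/53) = sqrt(189684/53) = 6*sqrt(279257)/53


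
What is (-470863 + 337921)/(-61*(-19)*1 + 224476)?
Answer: -132942/225635 ≈ -0.58919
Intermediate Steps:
(-470863 + 337921)/(-61*(-19)*1 + 224476) = -132942/(1159*1 + 224476) = -132942/(1159 + 224476) = -132942/225635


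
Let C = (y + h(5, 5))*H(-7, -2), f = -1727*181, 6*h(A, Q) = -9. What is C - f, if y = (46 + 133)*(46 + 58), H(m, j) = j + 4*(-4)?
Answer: -22474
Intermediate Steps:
h(A, Q) = -3/2 (h(A, Q) = (⅙)*(-9) = -3/2)
H(m, j) = -16 + j (H(m, j) = j - 16 = -16 + j)
f = -312587
y = 18616 (y = 179*104 = 18616)
C = -335061 (C = (18616 - 3/2)*(-16 - 2) = (37229/2)*(-18) = -335061)
C - f = -335061 - 1*(-312587) = -335061 + 312587 = -22474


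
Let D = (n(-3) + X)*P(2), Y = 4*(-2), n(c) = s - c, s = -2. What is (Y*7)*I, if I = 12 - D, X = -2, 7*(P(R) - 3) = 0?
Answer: -840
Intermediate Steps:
P(R) = 3 (P(R) = 3 + (⅐)*0 = 3 + 0 = 3)
n(c) = -2 - c
Y = -8
D = -3 (D = ((-2 - 1*(-3)) - 2)*3 = ((-2 + 3) - 2)*3 = (1 - 2)*3 = -1*3 = -3)
I = 15 (I = 12 - 1*(-3) = 12 + 3 = 15)
(Y*7)*I = -8*7*15 = -56*15 = -840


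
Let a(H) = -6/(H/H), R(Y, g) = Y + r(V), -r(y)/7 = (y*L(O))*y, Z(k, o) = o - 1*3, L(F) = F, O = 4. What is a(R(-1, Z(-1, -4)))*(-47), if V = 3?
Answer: 282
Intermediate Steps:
Z(k, o) = -3 + o (Z(k, o) = o - 3 = -3 + o)
r(y) = -28*y² (r(y) = -7*y*4*y = -7*4*y*y = -28*y²)
R(Y, g) = -252 + Y (R(Y, g) = Y - 28*3² = Y - 28*9 = Y - 252 = -252 + Y)
a(H) = -6 (a(H) = -6/1 = -6*1 = -6)
a(R(-1, Z(-1, -4)))*(-47) = -6*(-47) = 282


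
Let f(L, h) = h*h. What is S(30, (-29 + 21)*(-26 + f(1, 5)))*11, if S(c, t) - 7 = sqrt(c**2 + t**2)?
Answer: 77 + 22*sqrt(241) ≈ 418.53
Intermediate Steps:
f(L, h) = h**2
S(c, t) = 7 + sqrt(c**2 + t**2)
S(30, (-29 + 21)*(-26 + f(1, 5)))*11 = (7 + sqrt(30**2 + ((-29 + 21)*(-26 + 5**2))**2))*11 = (7 + sqrt(900 + (-8*(-26 + 25))**2))*11 = (7 + sqrt(900 + (-8*(-1))**2))*11 = (7 + sqrt(900 + 8**2))*11 = (7 + sqrt(900 + 64))*11 = (7 + sqrt(964))*11 = (7 + 2*sqrt(241))*11 = 77 + 22*sqrt(241)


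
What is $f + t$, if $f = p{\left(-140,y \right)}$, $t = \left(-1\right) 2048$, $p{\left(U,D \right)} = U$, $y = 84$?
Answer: $-2188$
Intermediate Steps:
$t = -2048$
$f = -140$
$f + t = -140 - 2048 = -2188$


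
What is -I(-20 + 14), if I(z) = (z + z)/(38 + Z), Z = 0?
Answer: 6/19 ≈ 0.31579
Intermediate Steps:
I(z) = z/19 (I(z) = (z + z)/(38 + 0) = (2*z)/38 = (2*z)*(1/38) = z/19)
-I(-20 + 14) = -(-20 + 14)/19 = -(-6)/19 = -1*(-6/19) = 6/19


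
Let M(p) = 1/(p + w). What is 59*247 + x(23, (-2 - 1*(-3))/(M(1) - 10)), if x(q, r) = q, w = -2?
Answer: 14596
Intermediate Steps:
M(p) = 1/(-2 + p) (M(p) = 1/(p - 2) = 1/(-2 + p))
59*247 + x(23, (-2 - 1*(-3))/(M(1) - 10)) = 59*247 + 23 = 14573 + 23 = 14596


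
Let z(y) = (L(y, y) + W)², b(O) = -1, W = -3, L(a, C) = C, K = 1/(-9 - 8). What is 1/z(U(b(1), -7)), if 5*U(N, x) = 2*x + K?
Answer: 7225/244036 ≈ 0.029606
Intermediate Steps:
K = -1/17 (K = 1/(-17) = -1/17 ≈ -0.058824)
U(N, x) = -1/85 + 2*x/5 (U(N, x) = (2*x - 1/17)/5 = (-1/17 + 2*x)/5 = -1/85 + 2*x/5)
z(y) = (-3 + y)² (z(y) = (y - 3)² = (-3 + y)²)
1/z(U(b(1), -7)) = 1/((-3 + (-1/85 + (⅖)*(-7)))²) = 1/((-3 + (-1/85 - 14/5))²) = 1/((-3 - 239/85)²) = 1/((-494/85)²) = 1/(244036/7225) = 7225/244036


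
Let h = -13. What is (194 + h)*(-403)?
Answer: -72943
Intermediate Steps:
(194 + h)*(-403) = (194 - 13)*(-403) = 181*(-403) = -72943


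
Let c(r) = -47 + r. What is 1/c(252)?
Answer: 1/205 ≈ 0.0048781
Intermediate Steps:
1/c(252) = 1/(-47 + 252) = 1/205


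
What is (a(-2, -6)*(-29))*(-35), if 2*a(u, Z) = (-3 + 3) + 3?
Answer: 3045/2 ≈ 1522.5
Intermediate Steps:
a(u, Z) = 3/2 (a(u, Z) = ((-3 + 3) + 3)/2 = (0 + 3)/2 = (½)*3 = 3/2)
(a(-2, -6)*(-29))*(-35) = ((3/2)*(-29))*(-35) = -87/2*(-35) = 3045/2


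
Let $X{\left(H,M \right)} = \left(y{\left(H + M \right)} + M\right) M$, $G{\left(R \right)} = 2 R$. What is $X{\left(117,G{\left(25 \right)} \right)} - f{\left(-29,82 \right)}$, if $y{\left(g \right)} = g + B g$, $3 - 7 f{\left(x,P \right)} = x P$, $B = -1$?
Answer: $\frac{15119}{7} \approx 2159.9$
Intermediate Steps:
$f{\left(x,P \right)} = \frac{3}{7} - \frac{P x}{7}$ ($f{\left(x,P \right)} = \frac{3}{7} - \frac{x P}{7} = \frac{3}{7} - \frac{P x}{7}$)
$y{\left(g \right)} = 0$ ($y{\left(g \right)} = g - g = 0$)
$X{\left(H,M \right)} = M^{2}$ ($X{\left(H,M \right)} = \left(0 + M\right) M = M M = M^{2}$)
$X{\left(117,G{\left(25 \right)} \right)} - f{\left(-29,82 \right)} = \left(2 \cdot 25\right)^{2} - \left(\frac{3}{7} - \frac{82}{7} \left(-29\right)\right) = 50^{2} - \left(\frac{3}{7} + \frac{2378}{7}\right) = 2500 - \frac{2381}{7} = \frac{15119}{7}$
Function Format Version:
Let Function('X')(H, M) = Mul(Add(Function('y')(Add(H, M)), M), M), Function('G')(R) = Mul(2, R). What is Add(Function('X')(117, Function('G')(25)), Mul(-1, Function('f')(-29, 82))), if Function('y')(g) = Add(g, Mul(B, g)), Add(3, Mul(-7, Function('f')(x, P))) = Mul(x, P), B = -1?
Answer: Rational(15119, 7) ≈ 2159.9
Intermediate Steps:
Function('f')(x, P) = Add(Rational(3, 7), Mul(Rational(-1, 7), P, x)) (Function('f')(x, P) = Add(Rational(3, 7), Mul(Rational(-1, 7), Mul(x, P))) = Add(Rational(3, 7), Mul(Rational(-1, 7), Mul(P, x))) = Add(Rational(3, 7), Mul(Rational(-1, 7), P, x)))
Function('y')(g) = 0 (Function('y')(g) = Add(g, Mul(-1, g)) = 0)
Function('X')(H, M) = Pow(M, 2) (Function('X')(H, M) = Mul(Add(0, M), M) = Mul(M, M) = Pow(M, 2))
Add(Function('X')(117, Function('G')(25)), Mul(-1, Function('f')(-29, 82))) = Add(Pow(Mul(2, 25), 2), Mul(-1, Add(Rational(3, 7), Mul(Rational(-1, 7), 82, -29)))) = Add(Pow(50, 2), Mul(-1, Add(Rational(3, 7), Rational(2378, 7)))) = Add(2500, Mul(-1, Rational(2381, 7))) = Add(2500, Rational(-2381, 7)) = Rational(15119, 7)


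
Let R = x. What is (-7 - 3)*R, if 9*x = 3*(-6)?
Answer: 20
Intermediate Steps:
x = -2 (x = (3*(-6))/9 = (1/9)*(-18) = -2)
R = -2
(-7 - 3)*R = (-7 - 3)*(-2) = -10*(-2) = 20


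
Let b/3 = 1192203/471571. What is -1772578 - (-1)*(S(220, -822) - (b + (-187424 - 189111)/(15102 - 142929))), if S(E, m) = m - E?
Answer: -106913572566780668/60279506217 ≈ -1.7736e+6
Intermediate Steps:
b = 3576609/471571 (b = 3*(1192203/471571) = 3576609/471571 ≈ 7.5845)
-1772578 - (-1)*(S(220, -822) - (b + (-187424 - 189111)/(15102 - 142929))) = -1772578 - (-1)*((-822 - 1*220) - (3576609/471571 + (-187424 - 189111)/(15102 - 142929))) = -1772578 - (-1)*((-822 - 220) - (3576609/471571 - 376535/(-127827))) = -1772578 - (-1)*(-1042 - (3576609/471571 - 376535*(-1/127827))) = -1772578 - (-1)*(-1042 - (3576609/471571 + 376535/127827)) = -1772578 - (-1)*(-1042 - 1*634750185128/60279506217) = -1772578 - (-1)*(-1042 - 634750185128/60279506217) = -1772578 - (-1)*(-63445995663242)/60279506217 = -1772578 - 1*63445995663242/60279506217 = -1772578 - 63445995663242/60279506217 = -106913572566780668/60279506217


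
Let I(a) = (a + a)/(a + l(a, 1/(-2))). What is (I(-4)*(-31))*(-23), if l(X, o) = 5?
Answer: -5704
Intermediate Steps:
I(a) = 2*a/(5 + a) (I(a) = (a + a)/(a + 5) = (2*a)/(5 + a) = 2*a/(5 + a))
(I(-4)*(-31))*(-23) = ((2*(-4)/(5 - 4))*(-31))*(-23) = ((2*(-4)/1)*(-31))*(-23) = ((2*(-4)*1)*(-31))*(-23) = -8*(-31)*(-23) = 248*(-23) = -5704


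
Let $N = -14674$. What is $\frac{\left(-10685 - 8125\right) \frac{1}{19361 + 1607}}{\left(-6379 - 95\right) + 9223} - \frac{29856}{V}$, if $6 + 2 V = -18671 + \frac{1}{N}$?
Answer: $\frac{8416786261661371}{2632910718463428} \approx 3.1968$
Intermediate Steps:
$V = - \frac{274066299}{29348}$ ($V = -3 + \frac{-18671 + \frac{1}{-14674}}{2} = -3 + \frac{-18671 - \frac{1}{14674}}{2} = -3 + \frac{1}{2} \left(- \frac{273978255}{14674}\right) = -3 - \frac{273978255}{29348} = - \frac{274066299}{29348} \approx -9338.5$)
$\frac{\left(-10685 - 8125\right) \frac{1}{19361 + 1607}}{\left(-6379 - 95\right) + 9223} - \frac{29856}{V} = \frac{\left(-10685 - 8125\right) \frac{1}{19361 + 1607}}{\left(-6379 - 95\right) + 9223} - \frac{29856}{- \frac{274066299}{29348}} = \frac{\left(-18810\right) \frac{1}{20968}}{-6474 + 9223} - - \frac{292071296}{91355433} = \frac{\left(-18810\right) \frac{1}{20968}}{2749} + \frac{292071296}{91355433} = \left(- \frac{9405}{10484}\right) \frac{1}{2749} + \frac{292071296}{91355433} = - \frac{9405}{28820516} + \frac{292071296}{91355433} = \frac{8416786261661371}{2632910718463428}$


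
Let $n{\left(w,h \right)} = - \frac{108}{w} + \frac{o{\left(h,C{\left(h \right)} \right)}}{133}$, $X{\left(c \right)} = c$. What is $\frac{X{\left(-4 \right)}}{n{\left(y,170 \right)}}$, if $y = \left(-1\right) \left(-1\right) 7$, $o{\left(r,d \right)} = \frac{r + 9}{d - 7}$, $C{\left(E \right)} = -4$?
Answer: $\frac{5852}{22751} \approx 0.25722$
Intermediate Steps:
$o{\left(r,d \right)} = \frac{9 + r}{-7 + d}$
$y = 7$ ($y = 1 \cdot 7 = 7$)
$n{\left(w,h \right)} = - \frac{9}{1463} - \frac{108}{w} - \frac{h}{1463}$ ($n{\left(w,h \right)} = - \frac{108}{w} + \frac{\frac{1}{-7 - 4} \left(9 + h\right)}{133} = - \frac{108}{w} + \frac{9 + h}{-11} \cdot \frac{1}{133} = - \frac{108}{w} + - \frac{9 + h}{11} \cdot \frac{1}{133} = - \frac{108}{w} + \left(- \frac{9}{11} - \frac{h}{11}\right) \frac{1}{133} = - \frac{108}{w} - \left(\frac{9}{1463} + \frac{h}{1463}\right) = - \frac{9}{1463} - \frac{108}{w} - \frac{h}{1463}$)
$\frac{X{\left(-4 \right)}}{n{\left(y,170 \right)}} = - \frac{4}{\frac{1}{1463} \cdot \frac{1}{7} \left(-158004 + 7 \left(-9 - 170\right)\right)} = - \frac{4}{\frac{1}{1463} \cdot \frac{1}{7} \left(-158004 + 7 \left(-179\right)\right)} = - \frac{4}{\frac{1}{1463} \cdot \frac{1}{7} \left(-158004 - 1253\right)} = - \frac{4}{\frac{1}{1463} \cdot \frac{1}{7} \left(-159257\right)} = - \frac{4}{- \frac{22751}{1463}} = \left(-4\right) \left(- \frac{1463}{22751}\right) = \frac{5852}{22751}$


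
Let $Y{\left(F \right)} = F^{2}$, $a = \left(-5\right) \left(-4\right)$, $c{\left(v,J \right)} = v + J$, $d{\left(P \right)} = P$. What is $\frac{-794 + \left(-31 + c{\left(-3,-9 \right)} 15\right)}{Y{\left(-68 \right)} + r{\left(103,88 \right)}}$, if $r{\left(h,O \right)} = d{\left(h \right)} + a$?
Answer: $- \frac{1005}{4747} \approx -0.21171$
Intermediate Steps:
$c{\left(v,J \right)} = J + v$
$a = 20$
$r{\left(h,O \right)} = 20 + h$ ($r{\left(h,O \right)} = h + 20 = 20 + h$)
$\frac{-794 + \left(-31 + c{\left(-3,-9 \right)} 15\right)}{Y{\left(-68 \right)} + r{\left(103,88 \right)}} = \frac{-794 + \left(-31 + \left(-9 - 3\right) 15\right)}{\left(-68\right)^{2} + \left(20 + 103\right)} = \frac{-794 - 211}{4624 + 123} = \frac{-794 - 211}{4747} = \left(-794 - 211\right) \frac{1}{4747} = \left(-1005\right) \frac{1}{4747} = - \frac{1005}{4747}$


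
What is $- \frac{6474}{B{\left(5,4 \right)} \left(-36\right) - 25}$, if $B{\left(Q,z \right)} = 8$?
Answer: $\frac{6474}{313} \approx 20.684$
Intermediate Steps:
$- \frac{6474}{B{\left(5,4 \right)} \left(-36\right) - 25} = - \frac{6474}{8 \left(-36\right) - 25} = - \frac{6474}{-288 - 25} = - \frac{6474}{-313} = \left(-6474\right) \left(- \frac{1}{313}\right) = \frac{6474}{313}$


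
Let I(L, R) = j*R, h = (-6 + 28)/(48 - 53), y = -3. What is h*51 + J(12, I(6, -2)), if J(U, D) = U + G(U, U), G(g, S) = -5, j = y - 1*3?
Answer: -1087/5 ≈ -217.40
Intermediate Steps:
h = -22/5 (h = 22/(-5) = 22*(-⅕) = -22/5 ≈ -4.4000)
j = -6 (j = -3 - 1*3 = -3 - 3 = -6)
I(L, R) = -6*R
J(U, D) = -5 + U (J(U, D) = U - 5 = -5 + U)
h*51 + J(12, I(6, -2)) = -22/5*51 + (-5 + 12) = -1122/5 + 7 = -1087/5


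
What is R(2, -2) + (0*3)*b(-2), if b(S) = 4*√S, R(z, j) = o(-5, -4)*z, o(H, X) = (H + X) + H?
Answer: -28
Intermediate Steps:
o(H, X) = X + 2*H
R(z, j) = -14*z (R(z, j) = (-4 + 2*(-5))*z = (-4 - 10)*z = -14*z)
R(2, -2) + (0*3)*b(-2) = -14*2 + (0*3)*(4*√(-2)) = -28 + 0*(4*(I*√2)) = -28 + 0*(4*I*√2) = -28 + 0 = -28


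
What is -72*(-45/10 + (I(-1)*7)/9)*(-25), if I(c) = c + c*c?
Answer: -8100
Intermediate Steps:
I(c) = c + c²
-72*(-45/10 + (I(-1)*7)/9)*(-25) = -72*(-45/10 + (-(1 - 1)*7)/9)*(-25) = -72*(-45*⅒ + (-1*0*7)*(⅑))*(-25) = -72*(-9/2 + (0*7)*(⅑))*(-25) = -72*(-9/2 + 0*(⅑))*(-25) = -72*(-9/2 + 0)*(-25) = -72*(-9/2)*(-25) = 324*(-25) = -8100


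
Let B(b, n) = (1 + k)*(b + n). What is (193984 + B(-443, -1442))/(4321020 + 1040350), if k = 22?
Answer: 150629/5361370 ≈ 0.028095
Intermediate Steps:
B(b, n) = 23*b + 23*n (B(b, n) = (1 + 22)*(b + n) = 23*(b + n) = 23*b + 23*n)
(193984 + B(-443, -1442))/(4321020 + 1040350) = (193984 + (23*(-443) + 23*(-1442)))/(4321020 + 1040350) = (193984 + (-10189 - 33166))/5361370 = (193984 - 43355)*(1/5361370) = 150629*(1/5361370) = 150629/5361370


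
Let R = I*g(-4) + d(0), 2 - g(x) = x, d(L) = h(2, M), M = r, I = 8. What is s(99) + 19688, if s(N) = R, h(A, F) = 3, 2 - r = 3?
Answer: 19739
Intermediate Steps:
r = -1 (r = 2 - 1*3 = 2 - 3 = -1)
M = -1
d(L) = 3
g(x) = 2 - x
R = 51 (R = 8*(2 - 1*(-4)) + 3 = 8*(2 + 4) + 3 = 8*6 + 3 = 48 + 3 = 51)
s(N) = 51
s(99) + 19688 = 51 + 19688 = 19739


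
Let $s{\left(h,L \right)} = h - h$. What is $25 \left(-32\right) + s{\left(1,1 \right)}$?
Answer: $-800$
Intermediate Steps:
$s{\left(h,L \right)} = 0$
$25 \left(-32\right) + s{\left(1,1 \right)} = 25 \left(-32\right) + 0 = -800 + 0 = -800$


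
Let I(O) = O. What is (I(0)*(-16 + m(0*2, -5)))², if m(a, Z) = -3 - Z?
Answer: 0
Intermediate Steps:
(I(0)*(-16 + m(0*2, -5)))² = (0*(-16 + (-3 - 1*(-5))))² = (0*(-16 + (-3 + 5)))² = (0*(-16 + 2))² = (0*(-14))² = 0² = 0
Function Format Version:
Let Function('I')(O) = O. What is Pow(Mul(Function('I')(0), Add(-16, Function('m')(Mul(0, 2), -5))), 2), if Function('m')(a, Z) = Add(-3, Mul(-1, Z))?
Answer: 0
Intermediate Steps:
Pow(Mul(Function('I')(0), Add(-16, Function('m')(Mul(0, 2), -5))), 2) = Pow(Mul(0, Add(-16, Add(-3, Mul(-1, -5)))), 2) = Pow(Mul(0, Add(-16, Add(-3, 5))), 2) = Pow(Mul(0, Add(-16, 2)), 2) = Pow(Mul(0, -14), 2) = Pow(0, 2) = 0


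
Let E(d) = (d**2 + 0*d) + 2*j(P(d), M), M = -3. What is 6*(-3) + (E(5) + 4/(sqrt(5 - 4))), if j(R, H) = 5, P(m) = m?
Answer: 21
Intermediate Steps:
E(d) = 10 + d**2 (E(d) = (d**2 + 0*d) + 2*5 = (d**2 + 0) + 10 = d**2 + 10 = 10 + d**2)
6*(-3) + (E(5) + 4/(sqrt(5 - 4))) = 6*(-3) + ((10 + 5**2) + 4/(sqrt(5 - 4))) = -18 + ((10 + 25) + 4/(sqrt(1))) = -18 + (35 + 4/1) = -18 + (35 + 4*1) = -18 + (35 + 4) = -18 + 39 = 21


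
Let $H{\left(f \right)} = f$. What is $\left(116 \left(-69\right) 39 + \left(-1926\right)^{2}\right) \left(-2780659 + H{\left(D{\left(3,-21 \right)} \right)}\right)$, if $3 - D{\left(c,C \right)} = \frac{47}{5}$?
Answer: $-9446810176728$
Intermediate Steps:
$D{\left(c,C \right)} = - \frac{32}{5}$ ($D{\left(c,C \right)} = 3 - \frac{47}{5} = - \frac{32}{5}$)
$\left(116 \left(-69\right) 39 + \left(-1926\right)^{2}\right) \left(-2780659 + H{\left(D{\left(3,-21 \right)} \right)}\right) = \left(116 \left(-69\right) 39 + \left(-1926\right)^{2}\right) \left(-2780659 - \frac{32}{5}\right) = \left(\left(-8004\right) 39 + 3709476\right) \left(- \frac{13903327}{5}\right) = \left(-312156 + 3709476\right) \left(- \frac{13903327}{5}\right) = 3397320 \left(- \frac{13903327}{5}\right) = -9446810176728$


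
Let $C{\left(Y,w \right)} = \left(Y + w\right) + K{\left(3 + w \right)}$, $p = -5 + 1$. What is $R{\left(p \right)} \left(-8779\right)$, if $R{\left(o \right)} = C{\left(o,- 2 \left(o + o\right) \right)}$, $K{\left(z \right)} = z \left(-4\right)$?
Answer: $561856$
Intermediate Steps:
$K{\left(z \right)} = - 4 z$
$p = -4$
$C{\left(Y,w \right)} = -12 + Y - 3 w$ ($C{\left(Y,w \right)} = \left(Y + w\right) - 4 \left(3 + w\right) = \left(Y + w\right) - \left(12 + 4 w\right) = -12 + Y - 3 w$)
$R{\left(o \right)} = -12 + 13 o$ ($R{\left(o \right)} = -12 + o - 3 \left(- 2 \left(o + o\right)\right) = -12 + o - 3 \left(- 2 \cdot 2 o\right) = -12 + o - 3 \left(- 4 o\right) = -12 + o + 12 o = -12 + 13 o$)
$R{\left(p \right)} \left(-8779\right) = \left(-12 + 13 \left(-4\right)\right) \left(-8779\right) = \left(-12 - 52\right) \left(-8779\right) = \left(-64\right) \left(-8779\right) = 561856$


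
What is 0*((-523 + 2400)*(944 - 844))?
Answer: 0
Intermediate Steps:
0*((-523 + 2400)*(944 - 844)) = 0*(1877*100) = 0*187700 = 0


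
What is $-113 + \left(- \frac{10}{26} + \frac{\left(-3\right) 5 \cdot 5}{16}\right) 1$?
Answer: $- \frac{24559}{208} \approx -118.07$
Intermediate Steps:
$-113 + \left(- \frac{10}{26} + \frac{\left(-3\right) 5 \cdot 5}{16}\right) 1 = -113 + \left(\left(-10\right) \frac{1}{26} + \left(-15\right) 5 \cdot \frac{1}{16}\right) 1 = -113 + \left(- \frac{5}{13} - \frac{75}{16}\right) 1 = -113 - \frac{1055}{208} = - \frac{24559}{208}$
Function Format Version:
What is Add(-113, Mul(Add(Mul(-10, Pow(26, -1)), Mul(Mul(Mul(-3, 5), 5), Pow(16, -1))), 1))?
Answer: Rational(-24559, 208) ≈ -118.07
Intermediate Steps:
Add(-113, Mul(Add(Mul(-10, Pow(26, -1)), Mul(Mul(Mul(-3, 5), 5), Pow(16, -1))), 1)) = Add(-113, Mul(Add(Mul(-10, Rational(1, 26)), Mul(Mul(-15, 5), Rational(1, 16))), 1)) = Add(-113, Mul(Add(Rational(-5, 13), Mul(-75, Rational(1, 16))), 1)) = Add(-113, Mul(Add(Rational(-5, 13), Rational(-75, 16)), 1)) = Add(-113, Mul(Rational(-1055, 208), 1)) = Add(-113, Rational(-1055, 208)) = Rational(-24559, 208)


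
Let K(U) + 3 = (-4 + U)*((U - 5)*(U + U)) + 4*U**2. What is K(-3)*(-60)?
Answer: 18180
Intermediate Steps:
K(U) = -3 + 4*U**2 + 2*U*(-5 + U)*(-4 + U) (K(U) = -3 + ((-4 + U)*((U - 5)*(U + U)) + 4*U**2) = -3 + ((-4 + U)*((-5 + U)*(2*U)) + 4*U**2) = -3 + ((-4 + U)*(2*U*(-5 + U)) + 4*U**2) = -3 + (2*U*(-5 + U)*(-4 + U) + 4*U**2) = -3 + (4*U**2 + 2*U*(-5 + U)*(-4 + U)) = -3 + 4*U**2 + 2*U*(-5 + U)*(-4 + U))
K(-3)*(-60) = (-3 - 14*(-3)**2 + 2*(-3)**3 + 40*(-3))*(-60) = (-3 - 14*9 + 2*(-27) - 120)*(-60) = (-3 - 126 - 54 - 120)*(-60) = -303*(-60) = 18180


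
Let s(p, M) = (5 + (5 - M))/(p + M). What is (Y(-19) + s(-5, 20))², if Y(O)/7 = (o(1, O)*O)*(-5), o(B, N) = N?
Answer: 1436940649/9 ≈ 1.5966e+8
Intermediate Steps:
s(p, M) = (10 - M)/(M + p)
Y(O) = -35*O² (Y(O) = 7*((O*O)*(-5)) = 7*(O²*(-5)) = 7*(-5*O²) = -35*O²)
(Y(-19) + s(-5, 20))² = (-35*(-19)² + (10 - 1*20)/(20 - 5))² = (-35*361 + (10 - 20)/15)² = (-12635 + (1/15)*(-10))² = (-12635 - ⅔)² = (-37907/3)² = 1436940649/9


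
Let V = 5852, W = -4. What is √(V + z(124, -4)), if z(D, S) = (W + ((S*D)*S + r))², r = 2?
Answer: 4*√245886 ≈ 1983.5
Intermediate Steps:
z(D, S) = (-2 + D*S²)² (z(D, S) = (-4 + ((S*D)*S + 2))² = (-4 + ((D*S)*S + 2))² = (-4 + (D*S² + 2))² = (-4 + (2 + D*S²))² = (-2 + D*S²)²)
√(V + z(124, -4)) = √(5852 + (-2 + 124*(-4)²)²) = √(5852 + (-2 + 124*16)²) = √(5852 + (-2 + 1984)²) = √(5852 + 1982²) = √(5852 + 3928324) = √3934176 = 4*√245886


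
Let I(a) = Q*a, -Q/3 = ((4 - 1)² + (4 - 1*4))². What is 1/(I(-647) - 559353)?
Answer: -1/402132 ≈ -2.4867e-6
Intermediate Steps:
Q = -243 (Q = -3*((4 - 1)² + (4 - 1*4))² = -3*(3² + (4 - 4))² = -3*(9 + 0)² = -3*9² = -3*81 = -243)
I(a) = -243*a
1/(I(-647) - 559353) = 1/(-243*(-647) - 559353) = 1/(157221 - 559353) = 1/(-402132) = -1/402132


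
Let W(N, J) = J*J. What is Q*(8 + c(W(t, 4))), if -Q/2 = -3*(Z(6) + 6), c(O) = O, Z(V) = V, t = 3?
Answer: 1728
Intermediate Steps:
W(N, J) = J²
Q = 72 (Q = -(-6)*(6 + 6) = -(-6)*12 = -2*(-36) = 72)
Q*(8 + c(W(t, 4))) = 72*(8 + 4²) = 72*(8 + 16) = 72*24 = 1728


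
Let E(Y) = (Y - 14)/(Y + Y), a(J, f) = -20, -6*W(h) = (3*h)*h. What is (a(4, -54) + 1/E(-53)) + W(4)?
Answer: -1770/67 ≈ -26.418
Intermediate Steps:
W(h) = -h²/2 (W(h) = -3*h*h/6 = -h²/2)
E(Y) = (-14 + Y)/(2*Y) (E(Y) = (-14 + Y)/((2*Y)) = (-14 + Y)*(1/(2*Y)) = (-14 + Y)/(2*Y))
(a(4, -54) + 1/E(-53)) + W(4) = (-20 + 1/((½)*(-14 - 53)/(-53))) - ½*4² = (-20 + 1/((½)*(-1/53)*(-67))) - ½*16 = (-20 + 1/(67/106)) - 8 = (-20 + 106/67) - 8 = -1234/67 - 8 = -1770/67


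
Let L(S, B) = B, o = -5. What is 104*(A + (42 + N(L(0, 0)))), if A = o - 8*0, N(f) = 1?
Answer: 3952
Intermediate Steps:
A = -5 (A = -5 - 8*0 = -5 - 4*0 = -5 + 0 = -5)
104*(A + (42 + N(L(0, 0)))) = 104*(-5 + (42 + 1)) = 104*(-5 + 43) = 104*38 = 3952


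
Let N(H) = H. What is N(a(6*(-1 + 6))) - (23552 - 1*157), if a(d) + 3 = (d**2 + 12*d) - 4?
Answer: -22142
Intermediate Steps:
a(d) = -7 + d**2 + 12*d (a(d) = -3 + ((d**2 + 12*d) - 4) = -3 + (-4 + d**2 + 12*d) = -7 + d**2 + 12*d)
N(a(6*(-1 + 6))) - (23552 - 1*157) = (-7 + (6*(-1 + 6))**2 + 12*(6*(-1 + 6))) - (23552 - 1*157) = (-7 + (6*5)**2 + 12*(6*5)) - (23552 - 157) = (-7 + 30**2 + 12*30) - 1*23395 = (-7 + 900 + 360) - 23395 = 1253 - 23395 = -22142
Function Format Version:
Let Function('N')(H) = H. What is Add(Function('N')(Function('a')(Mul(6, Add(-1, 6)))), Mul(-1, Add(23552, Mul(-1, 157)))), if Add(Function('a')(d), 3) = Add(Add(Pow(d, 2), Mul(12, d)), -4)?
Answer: -22142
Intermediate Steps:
Function('a')(d) = Add(-7, Pow(d, 2), Mul(12, d)) (Function('a')(d) = Add(-3, Add(Add(Pow(d, 2), Mul(12, d)), -4)) = Add(-3, Add(-4, Pow(d, 2), Mul(12, d))) = Add(-7, Pow(d, 2), Mul(12, d)))
Add(Function('N')(Function('a')(Mul(6, Add(-1, 6)))), Mul(-1, Add(23552, Mul(-1, 157)))) = Add(Add(-7, Pow(Mul(6, Add(-1, 6)), 2), Mul(12, Mul(6, Add(-1, 6)))), Mul(-1, Add(23552, Mul(-1, 157)))) = Add(Add(-7, Pow(Mul(6, 5), 2), Mul(12, Mul(6, 5))), Mul(-1, Add(23552, -157))) = Add(Add(-7, Pow(30, 2), Mul(12, 30)), Mul(-1, 23395)) = Add(Add(-7, 900, 360), -23395) = Add(1253, -23395) = -22142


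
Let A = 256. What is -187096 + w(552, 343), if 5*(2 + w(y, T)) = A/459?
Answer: -429389654/2295 ≈ -1.8710e+5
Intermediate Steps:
w(y, T) = -4334/2295 (w(y, T) = -2 + (256/459)/5 = -2 + (256*(1/459))/5 = -2 + (⅕)*(256/459) = -2 + 256/2295 = -4334/2295)
-187096 + w(552, 343) = -187096 - 4334/2295 = -429389654/2295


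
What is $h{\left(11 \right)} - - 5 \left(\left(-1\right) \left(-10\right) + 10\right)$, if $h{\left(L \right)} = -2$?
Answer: $98$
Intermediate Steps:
$h{\left(11 \right)} - - 5 \left(\left(-1\right) \left(-10\right) + 10\right) = -2 - - 5 \left(\left(-1\right) \left(-10\right) + 10\right) = -2 - - 5 \left(10 + 10\right) = -2 - \left(-5\right) 20 = -2 - -100 = -2 + 100 = 98$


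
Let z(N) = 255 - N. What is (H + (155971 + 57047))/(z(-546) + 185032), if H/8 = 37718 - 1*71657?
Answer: -58494/185833 ≈ -0.31477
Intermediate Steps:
H = -271512 (H = 8*(37718 - 1*71657) = 8*(37718 - 71657) = 8*(-33939) = -271512)
(H + (155971 + 57047))/(z(-546) + 185032) = (-271512 + (155971 + 57047))/((255 - 1*(-546)) + 185032) = (-271512 + 213018)/((255 + 546) + 185032) = -58494/(801 + 185032) = -58494/185833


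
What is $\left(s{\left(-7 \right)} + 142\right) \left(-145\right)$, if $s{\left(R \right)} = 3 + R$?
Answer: $-20010$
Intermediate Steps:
$\left(s{\left(-7 \right)} + 142\right) \left(-145\right) = \left(\left(3 - 7\right) + 142\right) \left(-145\right) = \left(-4 + 142\right) \left(-145\right) = 138 \left(-145\right) = -20010$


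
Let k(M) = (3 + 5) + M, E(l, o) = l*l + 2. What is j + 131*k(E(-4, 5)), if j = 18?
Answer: 3424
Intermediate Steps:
E(l, o) = 2 + l² (E(l, o) = l² + 2 = 2 + l²)
k(M) = 8 + M
j + 131*k(E(-4, 5)) = 18 + 131*(8 + (2 + (-4)²)) = 18 + 131*(8 + (2 + 16)) = 18 + 131*(8 + 18) = 18 + 131*26 = 18 + 3406 = 3424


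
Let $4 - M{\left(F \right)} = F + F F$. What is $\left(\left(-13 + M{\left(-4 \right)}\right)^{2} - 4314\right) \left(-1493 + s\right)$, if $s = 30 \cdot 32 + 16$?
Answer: $2002341$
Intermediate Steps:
$M{\left(F \right)} = 4 - F - F^{2}$ ($M{\left(F \right)} = 4 - \left(F + F F\right) = 4 - \left(F + F^{2}\right) = 4 - F - F^{2}$)
$s = 976$ ($s = 960 + 16 = 976$)
$\left(\left(-13 + M{\left(-4 \right)}\right)^{2} - 4314\right) \left(-1493 + s\right) = \left(\left(-13 - 8\right)^{2} - 4314\right) \left(-1493 + 976\right) = \left(\left(-13 + \left(4 + 4 - 16\right)\right)^{2} - 4314\right) \left(-517\right) = \left(\left(-13 - 8\right)^{2} - 4314\right) \left(-517\right) = \left(\left(-21\right)^{2} - 4314\right) \left(-517\right) = \left(441 - 4314\right) \left(-517\right) = \left(-3873\right) \left(-517\right) = 2002341$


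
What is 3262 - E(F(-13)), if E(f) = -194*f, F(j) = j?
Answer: 740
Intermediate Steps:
3262 - E(F(-13)) = 3262 - (-194)*(-13) = 3262 - 1*2522 = 3262 - 2522 = 740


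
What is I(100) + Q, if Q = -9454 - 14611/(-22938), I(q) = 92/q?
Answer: -5420503451/573450 ≈ -9452.4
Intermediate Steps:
Q = -216841241/22938 (Q = -9454 - 14611*(-1)/22938 = -9454 - 1*(-14611/22938) = -9454 + 14611/22938 = -216841241/22938 ≈ -9453.4)
I(100) + Q = 92/100 - 216841241/22938 = 92*(1/100) - 216841241/22938 = 23/25 - 216841241/22938 = -5420503451/573450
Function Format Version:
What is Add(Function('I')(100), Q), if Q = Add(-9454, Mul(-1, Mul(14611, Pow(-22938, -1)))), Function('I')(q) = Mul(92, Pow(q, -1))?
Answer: Rational(-5420503451, 573450) ≈ -9452.4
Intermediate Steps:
Q = Rational(-216841241, 22938) (Q = Add(-9454, Mul(-1, Mul(14611, Rational(-1, 22938)))) = Add(-9454, Mul(-1, Rational(-14611, 22938))) = Add(-9454, Rational(14611, 22938)) = Rational(-216841241, 22938) ≈ -9453.4)
Add(Function('I')(100), Q) = Add(Mul(92, Pow(100, -1)), Rational(-216841241, 22938)) = Add(Mul(92, Rational(1, 100)), Rational(-216841241, 22938)) = Add(Rational(23, 25), Rational(-216841241, 22938)) = Rational(-5420503451, 573450)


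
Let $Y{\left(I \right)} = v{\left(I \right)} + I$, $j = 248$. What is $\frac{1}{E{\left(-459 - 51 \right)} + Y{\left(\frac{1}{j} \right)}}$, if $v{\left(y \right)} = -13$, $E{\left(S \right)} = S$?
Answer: $- \frac{248}{129703} \approx -0.0019121$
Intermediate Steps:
$Y{\left(I \right)} = -13 + I$
$\frac{1}{E{\left(-459 - 51 \right)} + Y{\left(\frac{1}{j} \right)}} = \frac{1}{\left(-459 - 51\right) - \left(13 - \frac{1}{248}\right)} = \frac{1}{\left(-459 - 51\right) + \left(-13 + \frac{1}{248}\right)} = \frac{1}{-510 - \frac{3223}{248}} = \frac{1}{- \frac{129703}{248}} = - \frac{248}{129703}$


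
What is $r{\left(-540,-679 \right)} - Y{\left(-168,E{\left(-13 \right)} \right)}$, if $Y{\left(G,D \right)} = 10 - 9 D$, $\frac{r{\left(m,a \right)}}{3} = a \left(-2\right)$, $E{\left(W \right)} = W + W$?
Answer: $3830$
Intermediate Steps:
$E{\left(W \right)} = 2 W$
$r{\left(m,a \right)} = - 6 a$ ($r{\left(m,a \right)} = 3 a \left(-2\right) = 3 \left(- 2 a\right) = - 6 a$)
$r{\left(-540,-679 \right)} - Y{\left(-168,E{\left(-13 \right)} \right)} = \left(-6\right) \left(-679\right) - \left(10 - 9 \cdot 2 \left(-13\right)\right) = 4074 - \left(10 - -234\right) = 4074 - \left(10 + 234\right) = 4074 - 244 = 3830$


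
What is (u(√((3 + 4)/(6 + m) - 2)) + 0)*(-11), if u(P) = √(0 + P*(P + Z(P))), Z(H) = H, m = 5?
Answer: -I*√330 ≈ -18.166*I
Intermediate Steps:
u(P) = √2*√(P²) (u(P) = √(0 + P*(P + P)) = √(0 + P*(2*P)) = √(0 + 2*P²) = √(2*P²) = √2*√(P²))
(u(√((3 + 4)/(6 + m) - 2)) + 0)*(-11) = (√2*√((√((3 + 4)/(6 + 5) - 2))²) + 0)*(-11) = (√2*√((√(7/11 - 2))²) + 0)*(-11) = (√2*√((√(-15/11))²) + 0)*(-11) = (√2*√((I*√165/11)²) + 0)*(-11) = (√2*√(-15/11) + 0)*(-11) = (√2*(I*√165/11) + 0)*(-11) = (I*√330/11 + 0)*(-11) = (I*√330/11)*(-11) = -I*√330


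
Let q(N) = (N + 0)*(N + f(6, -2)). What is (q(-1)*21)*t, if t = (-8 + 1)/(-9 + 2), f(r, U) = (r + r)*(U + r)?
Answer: -987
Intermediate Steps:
f(r, U) = 2*r*(U + r) (f(r, U) = (2*r)*(U + r) = 2*r*(U + r))
t = 1 (t = -7/(-7) = -7*(-⅐) = 1)
q(N) = N*(48 + N) (q(N) = (N + 0)*(N + 2*6*(-2 + 6)) = N*(N + 2*6*4) = N*(N + 48) = N*(48 + N))
(q(-1)*21)*t = (-(48 - 1)*21)*1 = (-1*47*21)*1 = -47*21*1 = -987*1 = -987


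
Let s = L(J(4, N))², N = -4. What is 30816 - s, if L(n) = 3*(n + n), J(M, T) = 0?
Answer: 30816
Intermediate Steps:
L(n) = 6*n (L(n) = 3*(2*n) = 6*n)
s = 0 (s = (6*0)² = 0² = 0)
30816 - s = 30816 - 1*0 = 30816 + 0 = 30816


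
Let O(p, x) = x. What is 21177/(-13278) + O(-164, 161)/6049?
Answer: -1825535/1164038 ≈ -1.5683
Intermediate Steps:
21177/(-13278) + O(-164, 161)/6049 = 21177/(-13278) + 161/6049 = 21177*(-1/13278) + 161*(1/6049) = -7059/4426 + 7/263 = -1825535/1164038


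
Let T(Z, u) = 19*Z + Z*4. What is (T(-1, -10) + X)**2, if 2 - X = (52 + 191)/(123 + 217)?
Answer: 54508689/115600 ≈ 471.53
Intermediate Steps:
T(Z, u) = 23*Z (T(Z, u) = 19*Z + 4*Z = 23*Z)
X = 437/340 (X = 2 - (52 + 191)/(123 + 217) = 2 - 243/340 = 437/340 ≈ 1.2853)
(T(-1, -10) + X)**2 = (23*(-1) + 437/340)**2 = (-23 + 437/340)**2 = (-7383/340)**2 = 54508689/115600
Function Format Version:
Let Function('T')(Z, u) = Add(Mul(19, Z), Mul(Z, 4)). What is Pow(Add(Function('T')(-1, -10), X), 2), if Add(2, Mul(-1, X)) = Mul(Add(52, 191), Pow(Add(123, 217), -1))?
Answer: Rational(54508689, 115600) ≈ 471.53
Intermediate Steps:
Function('T')(Z, u) = Mul(23, Z) (Function('T')(Z, u) = Add(Mul(19, Z), Mul(4, Z)) = Mul(23, Z))
X = Rational(437, 340) (X = Add(2, Mul(-1, Mul(Add(52, 191), Pow(Add(123, 217), -1)))) = Add(2, Mul(-1, Mul(243, Pow(340, -1)))) = Add(2, Mul(-1, Mul(243, Rational(1, 340)))) = Add(2, Mul(-1, Rational(243, 340))) = Add(2, Rational(-243, 340)) = Rational(437, 340) ≈ 1.2853)
Pow(Add(Function('T')(-1, -10), X), 2) = Pow(Add(Mul(23, -1), Rational(437, 340)), 2) = Pow(Add(-23, Rational(437, 340)), 2) = Pow(Rational(-7383, 340), 2) = Rational(54508689, 115600)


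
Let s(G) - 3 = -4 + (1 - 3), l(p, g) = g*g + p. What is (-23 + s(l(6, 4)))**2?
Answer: 676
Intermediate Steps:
l(p, g) = p + g**2 (l(p, g) = g**2 + p = p + g**2)
s(G) = -3 (s(G) = 3 + (-4 + (1 - 3)) = 3 + (-4 - 2) = 3 - 6 = -3)
(-23 + s(l(6, 4)))**2 = (-23 - 3)**2 = (-26)**2 = 676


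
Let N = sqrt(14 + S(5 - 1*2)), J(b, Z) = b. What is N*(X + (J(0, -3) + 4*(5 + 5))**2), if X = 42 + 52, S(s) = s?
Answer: 1694*sqrt(17) ≈ 6984.5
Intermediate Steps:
X = 94
N = sqrt(17) (N = sqrt(14 + (5 - 1*2)) = sqrt(14 + (5 - 2)) = sqrt(14 + 3) = sqrt(17) ≈ 4.1231)
N*(X + (J(0, -3) + 4*(5 + 5))**2) = sqrt(17)*(94 + (0 + 4*(5 + 5))**2) = sqrt(17)*(94 + (0 + 4*10)**2) = sqrt(17)*(94 + (0 + 40)**2) = sqrt(17)*(94 + 40**2) = sqrt(17)*(94 + 1600) = sqrt(17)*1694 = 1694*sqrt(17)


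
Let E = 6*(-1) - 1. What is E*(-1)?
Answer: 7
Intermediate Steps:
E = -7 (E = -6 - 1 = -7)
E*(-1) = -7*(-1) = 7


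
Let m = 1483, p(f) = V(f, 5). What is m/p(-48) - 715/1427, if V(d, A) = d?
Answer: -2150561/68496 ≈ -31.397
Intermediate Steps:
p(f) = f
m/p(-48) - 715/1427 = 1483/(-48) - 715/1427 = 1483*(-1/48) - 715*1/1427 = -1483/48 - 715/1427 = -2150561/68496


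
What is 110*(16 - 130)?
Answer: -12540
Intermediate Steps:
110*(16 - 130) = 110*(-114) = -12540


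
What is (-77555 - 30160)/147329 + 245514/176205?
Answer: 337086481/509021695 ≈ 0.66222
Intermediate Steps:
(-77555 - 30160)/147329 + 245514/176205 = -107715*1/147329 + 245514*(1/176205) = -107715/147329 + 4814/3455 = 337086481/509021695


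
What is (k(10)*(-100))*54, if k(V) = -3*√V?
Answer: 16200*√10 ≈ 51229.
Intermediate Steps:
(k(10)*(-100))*54 = (-3*√10*(-100))*54 = (300*√10)*54 = 16200*√10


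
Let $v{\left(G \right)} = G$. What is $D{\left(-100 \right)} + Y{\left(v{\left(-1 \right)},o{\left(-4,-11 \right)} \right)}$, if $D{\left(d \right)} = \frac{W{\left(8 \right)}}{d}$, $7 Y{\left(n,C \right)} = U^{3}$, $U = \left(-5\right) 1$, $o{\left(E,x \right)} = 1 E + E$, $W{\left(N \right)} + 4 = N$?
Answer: $- \frac{3132}{175} \approx -17.897$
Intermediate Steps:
$W{\left(N \right)} = -4 + N$
$o{\left(E,x \right)} = 2 E$ ($o{\left(E,x \right)} = E + E = 2 E$)
$U = -5$
$Y{\left(n,C \right)} = - \frac{125}{7}$ ($Y{\left(n,C \right)} = \frac{\left(-5\right)^{3}}{7} = \frac{1}{7} \left(-125\right) = - \frac{125}{7}$)
$D{\left(d \right)} = \frac{4}{d}$ ($D{\left(d \right)} = \frac{-4 + 8}{d} = \frac{4}{d}$)
$D{\left(-100 \right)} + Y{\left(v{\left(-1 \right)},o{\left(-4,-11 \right)} \right)} = \frac{4}{-100} - \frac{125}{7} = 4 \left(- \frac{1}{100}\right) - \frac{125}{7} = - \frac{1}{25} - \frac{125}{7} = - \frac{3132}{175}$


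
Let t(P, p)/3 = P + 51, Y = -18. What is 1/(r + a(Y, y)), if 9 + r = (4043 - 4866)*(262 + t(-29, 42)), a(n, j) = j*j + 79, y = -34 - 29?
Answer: -1/265905 ≈ -3.7607e-6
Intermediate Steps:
t(P, p) = 153 + 3*P (t(P, p) = 3*(P + 51) = 3*(51 + P) = 153 + 3*P)
y = -63
a(n, j) = 79 + j² (a(n, j) = j² + 79 = 79 + j²)
r = -269953 (r = -9 + (4043 - 4866)*(262 + (153 + 3*(-29))) = -9 - 823*(262 + (153 - 87)) = -9 - 823*(262 + 66) = -9 - 823*328 = -9 - 269944 = -269953)
1/(r + a(Y, y)) = 1/(-269953 + (79 + (-63)²)) = 1/(-269953 + (79 + 3969)) = 1/(-269953 + 4048) = 1/(-265905) = -1/265905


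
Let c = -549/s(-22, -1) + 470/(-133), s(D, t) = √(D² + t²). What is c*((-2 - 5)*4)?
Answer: 1880/19 + 15372*√485/485 ≈ 796.95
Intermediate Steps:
c = -470/133 - 549*√485/485 (c = -549/√((-22)² + (-1)²) + 470/(-133) = -549/√(484 + 1) + 470*(-1/133) = -549*√485/485 - 470/133 = -470/133 - 549*√485/485 ≈ -28.463)
c*((-2 - 5)*4) = (-470/133 - 549*√485/485)*((-2 - 5)*4) = (-470/133 - 549*√485/485)*(-7*4) = (-470/133 - 549*√485/485)*(-28) = 1880/19 + 15372*√485/485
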